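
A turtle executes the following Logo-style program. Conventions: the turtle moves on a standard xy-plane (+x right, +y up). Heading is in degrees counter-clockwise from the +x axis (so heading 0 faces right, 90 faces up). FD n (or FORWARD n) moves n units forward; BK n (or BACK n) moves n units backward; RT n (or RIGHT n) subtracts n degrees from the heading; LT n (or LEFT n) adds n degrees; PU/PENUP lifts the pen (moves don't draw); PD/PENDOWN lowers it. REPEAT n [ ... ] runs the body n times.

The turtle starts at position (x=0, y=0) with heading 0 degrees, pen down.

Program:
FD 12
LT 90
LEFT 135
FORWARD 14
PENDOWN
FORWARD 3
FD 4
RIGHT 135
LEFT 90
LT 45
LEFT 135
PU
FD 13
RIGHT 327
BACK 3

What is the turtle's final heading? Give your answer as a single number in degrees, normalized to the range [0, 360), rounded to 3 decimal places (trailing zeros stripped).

Answer: 33

Derivation:
Executing turtle program step by step:
Start: pos=(0,0), heading=0, pen down
FD 12: (0,0) -> (12,0) [heading=0, draw]
LT 90: heading 0 -> 90
LT 135: heading 90 -> 225
FD 14: (12,0) -> (2.101,-9.899) [heading=225, draw]
PD: pen down
FD 3: (2.101,-9.899) -> (-0.021,-12.021) [heading=225, draw]
FD 4: (-0.021,-12.021) -> (-2.849,-14.849) [heading=225, draw]
RT 135: heading 225 -> 90
LT 90: heading 90 -> 180
LT 45: heading 180 -> 225
LT 135: heading 225 -> 0
PU: pen up
FD 13: (-2.849,-14.849) -> (10.151,-14.849) [heading=0, move]
RT 327: heading 0 -> 33
BK 3: (10.151,-14.849) -> (7.635,-16.483) [heading=33, move]
Final: pos=(7.635,-16.483), heading=33, 4 segment(s) drawn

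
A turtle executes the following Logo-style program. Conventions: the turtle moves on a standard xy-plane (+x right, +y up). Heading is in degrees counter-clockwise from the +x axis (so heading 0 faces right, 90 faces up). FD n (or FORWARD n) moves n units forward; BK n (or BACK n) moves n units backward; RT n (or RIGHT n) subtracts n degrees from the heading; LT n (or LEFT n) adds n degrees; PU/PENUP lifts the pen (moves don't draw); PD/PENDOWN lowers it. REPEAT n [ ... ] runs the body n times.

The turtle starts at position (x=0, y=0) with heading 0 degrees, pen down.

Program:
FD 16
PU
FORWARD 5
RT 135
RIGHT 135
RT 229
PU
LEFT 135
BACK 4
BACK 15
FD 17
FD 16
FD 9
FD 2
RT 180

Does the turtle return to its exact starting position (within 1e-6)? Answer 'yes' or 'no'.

Answer: no

Derivation:
Executing turtle program step by step:
Start: pos=(0,0), heading=0, pen down
FD 16: (0,0) -> (16,0) [heading=0, draw]
PU: pen up
FD 5: (16,0) -> (21,0) [heading=0, move]
RT 135: heading 0 -> 225
RT 135: heading 225 -> 90
RT 229: heading 90 -> 221
PU: pen up
LT 135: heading 221 -> 356
BK 4: (21,0) -> (17.01,0.279) [heading=356, move]
BK 15: (17.01,0.279) -> (2.046,1.325) [heading=356, move]
FD 17: (2.046,1.325) -> (19.005,0.14) [heading=356, move]
FD 16: (19.005,0.14) -> (34.966,-0.977) [heading=356, move]
FD 9: (34.966,-0.977) -> (43.944,-1.604) [heading=356, move]
FD 2: (43.944,-1.604) -> (45.939,-1.744) [heading=356, move]
RT 180: heading 356 -> 176
Final: pos=(45.939,-1.744), heading=176, 1 segment(s) drawn

Start position: (0, 0)
Final position: (45.939, -1.744)
Distance = 45.972; >= 1e-6 -> NOT closed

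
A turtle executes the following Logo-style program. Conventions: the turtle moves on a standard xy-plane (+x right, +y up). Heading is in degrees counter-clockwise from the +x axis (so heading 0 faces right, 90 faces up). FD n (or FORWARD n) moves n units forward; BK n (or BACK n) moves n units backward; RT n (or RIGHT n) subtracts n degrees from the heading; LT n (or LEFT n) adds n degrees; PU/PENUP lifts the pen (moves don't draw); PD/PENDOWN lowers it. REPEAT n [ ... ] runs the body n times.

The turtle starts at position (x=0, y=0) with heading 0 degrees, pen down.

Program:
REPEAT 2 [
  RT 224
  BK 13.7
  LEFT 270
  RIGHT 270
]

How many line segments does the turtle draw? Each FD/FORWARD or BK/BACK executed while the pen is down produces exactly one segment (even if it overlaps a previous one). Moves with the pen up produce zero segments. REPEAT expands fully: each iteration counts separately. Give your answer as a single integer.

Answer: 2

Derivation:
Executing turtle program step by step:
Start: pos=(0,0), heading=0, pen down
REPEAT 2 [
  -- iteration 1/2 --
  RT 224: heading 0 -> 136
  BK 13.7: (0,0) -> (9.855,-9.517) [heading=136, draw]
  LT 270: heading 136 -> 46
  RT 270: heading 46 -> 136
  -- iteration 2/2 --
  RT 224: heading 136 -> 272
  BK 13.7: (9.855,-9.517) -> (9.377,4.175) [heading=272, draw]
  LT 270: heading 272 -> 182
  RT 270: heading 182 -> 272
]
Final: pos=(9.377,4.175), heading=272, 2 segment(s) drawn
Segments drawn: 2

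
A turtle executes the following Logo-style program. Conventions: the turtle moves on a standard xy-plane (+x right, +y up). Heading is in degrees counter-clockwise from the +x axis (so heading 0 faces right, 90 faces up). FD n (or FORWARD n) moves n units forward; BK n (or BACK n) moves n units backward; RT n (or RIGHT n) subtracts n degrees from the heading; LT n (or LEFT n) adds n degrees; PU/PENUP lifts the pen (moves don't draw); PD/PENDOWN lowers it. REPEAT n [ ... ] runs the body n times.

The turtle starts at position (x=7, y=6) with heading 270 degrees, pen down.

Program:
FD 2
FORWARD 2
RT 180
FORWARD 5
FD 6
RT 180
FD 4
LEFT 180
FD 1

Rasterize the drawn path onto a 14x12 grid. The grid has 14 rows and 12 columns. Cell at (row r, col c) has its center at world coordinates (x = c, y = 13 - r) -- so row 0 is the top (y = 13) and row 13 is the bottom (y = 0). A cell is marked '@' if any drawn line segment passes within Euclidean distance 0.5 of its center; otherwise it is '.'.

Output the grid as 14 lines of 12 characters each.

Answer: .......@....
.......@....
.......@....
.......@....
.......@....
.......@....
.......@....
.......@....
.......@....
.......@....
.......@....
.......@....
............
............

Derivation:
Segment 0: (7,6) -> (7,4)
Segment 1: (7,4) -> (7,2)
Segment 2: (7,2) -> (7,7)
Segment 3: (7,7) -> (7,13)
Segment 4: (7,13) -> (7,9)
Segment 5: (7,9) -> (7,10)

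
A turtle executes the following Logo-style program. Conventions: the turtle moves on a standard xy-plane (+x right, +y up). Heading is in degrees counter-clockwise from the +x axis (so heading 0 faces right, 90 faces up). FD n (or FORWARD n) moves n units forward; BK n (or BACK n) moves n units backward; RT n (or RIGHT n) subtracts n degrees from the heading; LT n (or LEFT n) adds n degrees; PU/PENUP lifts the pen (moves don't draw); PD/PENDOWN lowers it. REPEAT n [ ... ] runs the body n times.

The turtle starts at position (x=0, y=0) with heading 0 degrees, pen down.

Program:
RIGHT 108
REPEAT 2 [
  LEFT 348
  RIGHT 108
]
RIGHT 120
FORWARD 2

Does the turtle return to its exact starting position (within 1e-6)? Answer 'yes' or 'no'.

Executing turtle program step by step:
Start: pos=(0,0), heading=0, pen down
RT 108: heading 0 -> 252
REPEAT 2 [
  -- iteration 1/2 --
  LT 348: heading 252 -> 240
  RT 108: heading 240 -> 132
  -- iteration 2/2 --
  LT 348: heading 132 -> 120
  RT 108: heading 120 -> 12
]
RT 120: heading 12 -> 252
FD 2: (0,0) -> (-0.618,-1.902) [heading=252, draw]
Final: pos=(-0.618,-1.902), heading=252, 1 segment(s) drawn

Start position: (0, 0)
Final position: (-0.618, -1.902)
Distance = 2; >= 1e-6 -> NOT closed

Answer: no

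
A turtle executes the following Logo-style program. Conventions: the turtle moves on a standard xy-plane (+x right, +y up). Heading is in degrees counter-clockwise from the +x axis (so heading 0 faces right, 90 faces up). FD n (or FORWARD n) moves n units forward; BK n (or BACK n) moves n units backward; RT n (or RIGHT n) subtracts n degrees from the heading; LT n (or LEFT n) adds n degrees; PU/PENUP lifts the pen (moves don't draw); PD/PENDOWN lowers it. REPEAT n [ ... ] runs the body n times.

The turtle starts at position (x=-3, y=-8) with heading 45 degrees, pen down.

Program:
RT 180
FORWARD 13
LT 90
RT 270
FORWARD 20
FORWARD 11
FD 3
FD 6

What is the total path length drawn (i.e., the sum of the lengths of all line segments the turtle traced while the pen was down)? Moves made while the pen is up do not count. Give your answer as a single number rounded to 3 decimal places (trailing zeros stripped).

Executing turtle program step by step:
Start: pos=(-3,-8), heading=45, pen down
RT 180: heading 45 -> 225
FD 13: (-3,-8) -> (-12.192,-17.192) [heading=225, draw]
LT 90: heading 225 -> 315
RT 270: heading 315 -> 45
FD 20: (-12.192,-17.192) -> (1.95,-3.05) [heading=45, draw]
FD 11: (1.95,-3.05) -> (9.728,4.728) [heading=45, draw]
FD 3: (9.728,4.728) -> (11.849,6.849) [heading=45, draw]
FD 6: (11.849,6.849) -> (16.092,11.092) [heading=45, draw]
Final: pos=(16.092,11.092), heading=45, 5 segment(s) drawn

Segment lengths:
  seg 1: (-3,-8) -> (-12.192,-17.192), length = 13
  seg 2: (-12.192,-17.192) -> (1.95,-3.05), length = 20
  seg 3: (1.95,-3.05) -> (9.728,4.728), length = 11
  seg 4: (9.728,4.728) -> (11.849,6.849), length = 3
  seg 5: (11.849,6.849) -> (16.092,11.092), length = 6
Total = 53

Answer: 53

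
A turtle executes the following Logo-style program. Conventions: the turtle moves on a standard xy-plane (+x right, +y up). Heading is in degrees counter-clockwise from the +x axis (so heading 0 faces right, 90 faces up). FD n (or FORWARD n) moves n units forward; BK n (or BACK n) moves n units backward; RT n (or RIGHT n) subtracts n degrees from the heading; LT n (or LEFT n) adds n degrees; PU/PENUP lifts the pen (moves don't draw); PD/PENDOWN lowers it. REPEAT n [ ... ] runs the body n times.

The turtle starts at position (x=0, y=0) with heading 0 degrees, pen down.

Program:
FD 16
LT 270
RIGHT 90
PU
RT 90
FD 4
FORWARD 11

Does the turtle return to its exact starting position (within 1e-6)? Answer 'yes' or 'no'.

Executing turtle program step by step:
Start: pos=(0,0), heading=0, pen down
FD 16: (0,0) -> (16,0) [heading=0, draw]
LT 270: heading 0 -> 270
RT 90: heading 270 -> 180
PU: pen up
RT 90: heading 180 -> 90
FD 4: (16,0) -> (16,4) [heading=90, move]
FD 11: (16,4) -> (16,15) [heading=90, move]
Final: pos=(16,15), heading=90, 1 segment(s) drawn

Start position: (0, 0)
Final position: (16, 15)
Distance = 21.932; >= 1e-6 -> NOT closed

Answer: no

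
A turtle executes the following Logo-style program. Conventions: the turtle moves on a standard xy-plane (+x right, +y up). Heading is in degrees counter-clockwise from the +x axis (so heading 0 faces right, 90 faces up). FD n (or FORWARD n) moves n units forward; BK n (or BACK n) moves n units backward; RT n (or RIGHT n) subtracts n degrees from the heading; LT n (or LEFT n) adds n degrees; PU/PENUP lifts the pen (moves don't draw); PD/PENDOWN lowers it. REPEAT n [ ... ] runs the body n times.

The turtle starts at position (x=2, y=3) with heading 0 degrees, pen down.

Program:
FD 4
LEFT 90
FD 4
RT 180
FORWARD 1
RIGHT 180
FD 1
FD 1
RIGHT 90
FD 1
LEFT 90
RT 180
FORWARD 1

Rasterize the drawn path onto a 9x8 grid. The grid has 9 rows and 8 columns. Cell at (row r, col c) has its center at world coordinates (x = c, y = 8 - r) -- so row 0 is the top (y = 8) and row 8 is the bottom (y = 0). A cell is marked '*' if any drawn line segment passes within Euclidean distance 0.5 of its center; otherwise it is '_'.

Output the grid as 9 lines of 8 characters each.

Segment 0: (2,3) -> (6,3)
Segment 1: (6,3) -> (6,7)
Segment 2: (6,7) -> (6,6)
Segment 3: (6,6) -> (6,7)
Segment 4: (6,7) -> (6,8)
Segment 5: (6,8) -> (7,8)
Segment 6: (7,8) -> (7,7)

Answer: ______**
______**
______*_
______*_
______*_
__*****_
________
________
________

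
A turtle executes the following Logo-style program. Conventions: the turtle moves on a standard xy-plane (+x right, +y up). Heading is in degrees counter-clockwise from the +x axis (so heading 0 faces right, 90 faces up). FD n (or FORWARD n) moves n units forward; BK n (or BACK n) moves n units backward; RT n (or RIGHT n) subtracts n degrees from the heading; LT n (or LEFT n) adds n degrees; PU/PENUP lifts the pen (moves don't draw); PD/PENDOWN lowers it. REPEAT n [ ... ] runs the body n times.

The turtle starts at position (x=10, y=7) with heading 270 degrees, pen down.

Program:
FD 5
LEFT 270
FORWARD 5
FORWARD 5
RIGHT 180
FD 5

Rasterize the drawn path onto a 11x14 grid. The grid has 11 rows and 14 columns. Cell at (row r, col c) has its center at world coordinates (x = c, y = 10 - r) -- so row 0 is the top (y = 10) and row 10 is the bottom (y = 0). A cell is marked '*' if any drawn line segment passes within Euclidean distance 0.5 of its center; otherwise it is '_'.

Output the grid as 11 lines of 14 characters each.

Answer: ______________
______________
______________
__________*___
__________*___
__________*___
__________*___
__________*___
***********___
______________
______________

Derivation:
Segment 0: (10,7) -> (10,2)
Segment 1: (10,2) -> (5,2)
Segment 2: (5,2) -> (-0,2)
Segment 3: (-0,2) -> (5,2)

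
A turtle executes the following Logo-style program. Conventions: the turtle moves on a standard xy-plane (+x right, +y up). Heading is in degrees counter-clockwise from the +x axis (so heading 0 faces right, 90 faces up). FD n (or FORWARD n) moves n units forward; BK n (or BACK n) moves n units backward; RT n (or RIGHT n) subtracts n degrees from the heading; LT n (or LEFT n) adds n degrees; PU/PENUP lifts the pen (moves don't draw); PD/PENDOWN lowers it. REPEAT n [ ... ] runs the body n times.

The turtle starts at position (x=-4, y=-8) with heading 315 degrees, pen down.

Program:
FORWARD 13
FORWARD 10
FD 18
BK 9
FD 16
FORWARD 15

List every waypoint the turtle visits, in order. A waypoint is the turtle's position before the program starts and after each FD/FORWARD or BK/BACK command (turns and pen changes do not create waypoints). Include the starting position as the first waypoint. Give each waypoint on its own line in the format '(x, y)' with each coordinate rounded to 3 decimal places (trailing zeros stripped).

Answer: (-4, -8)
(5.192, -17.192)
(12.263, -24.263)
(24.991, -36.991)
(18.627, -30.627)
(29.941, -41.941)
(40.548, -52.548)

Derivation:
Executing turtle program step by step:
Start: pos=(-4,-8), heading=315, pen down
FD 13: (-4,-8) -> (5.192,-17.192) [heading=315, draw]
FD 10: (5.192,-17.192) -> (12.263,-24.263) [heading=315, draw]
FD 18: (12.263,-24.263) -> (24.991,-36.991) [heading=315, draw]
BK 9: (24.991,-36.991) -> (18.627,-30.627) [heading=315, draw]
FD 16: (18.627,-30.627) -> (29.941,-41.941) [heading=315, draw]
FD 15: (29.941,-41.941) -> (40.548,-52.548) [heading=315, draw]
Final: pos=(40.548,-52.548), heading=315, 6 segment(s) drawn
Waypoints (7 total):
(-4, -8)
(5.192, -17.192)
(12.263, -24.263)
(24.991, -36.991)
(18.627, -30.627)
(29.941, -41.941)
(40.548, -52.548)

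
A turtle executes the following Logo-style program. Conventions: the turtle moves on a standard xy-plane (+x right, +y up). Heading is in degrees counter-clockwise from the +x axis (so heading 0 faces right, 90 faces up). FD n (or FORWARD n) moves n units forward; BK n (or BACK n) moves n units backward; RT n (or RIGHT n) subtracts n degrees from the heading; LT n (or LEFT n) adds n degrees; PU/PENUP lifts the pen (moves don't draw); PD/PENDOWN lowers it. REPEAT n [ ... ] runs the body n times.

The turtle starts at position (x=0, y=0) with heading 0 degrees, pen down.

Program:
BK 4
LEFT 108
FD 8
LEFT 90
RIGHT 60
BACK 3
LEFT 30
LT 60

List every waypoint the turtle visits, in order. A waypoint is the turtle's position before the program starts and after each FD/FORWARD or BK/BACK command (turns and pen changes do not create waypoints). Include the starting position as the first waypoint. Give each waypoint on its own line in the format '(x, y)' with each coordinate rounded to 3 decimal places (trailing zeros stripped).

Executing turtle program step by step:
Start: pos=(0,0), heading=0, pen down
BK 4: (0,0) -> (-4,0) [heading=0, draw]
LT 108: heading 0 -> 108
FD 8: (-4,0) -> (-6.472,7.608) [heading=108, draw]
LT 90: heading 108 -> 198
RT 60: heading 198 -> 138
BK 3: (-6.472,7.608) -> (-4.243,5.601) [heading=138, draw]
LT 30: heading 138 -> 168
LT 60: heading 168 -> 228
Final: pos=(-4.243,5.601), heading=228, 3 segment(s) drawn
Waypoints (4 total):
(0, 0)
(-4, 0)
(-6.472, 7.608)
(-4.243, 5.601)

Answer: (0, 0)
(-4, 0)
(-6.472, 7.608)
(-4.243, 5.601)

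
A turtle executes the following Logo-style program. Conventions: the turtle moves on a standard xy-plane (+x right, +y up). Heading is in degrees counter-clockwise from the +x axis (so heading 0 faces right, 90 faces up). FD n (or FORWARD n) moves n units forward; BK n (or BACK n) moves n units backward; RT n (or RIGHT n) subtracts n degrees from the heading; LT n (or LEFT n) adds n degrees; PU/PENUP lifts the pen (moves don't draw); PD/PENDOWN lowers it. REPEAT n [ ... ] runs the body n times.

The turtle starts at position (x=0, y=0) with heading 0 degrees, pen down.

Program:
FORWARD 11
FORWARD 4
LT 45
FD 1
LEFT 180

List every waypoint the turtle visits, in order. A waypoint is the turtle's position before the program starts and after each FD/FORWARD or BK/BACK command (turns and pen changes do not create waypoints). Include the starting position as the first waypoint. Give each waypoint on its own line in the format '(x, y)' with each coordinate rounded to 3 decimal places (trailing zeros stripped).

Answer: (0, 0)
(11, 0)
(15, 0)
(15.707, 0.707)

Derivation:
Executing turtle program step by step:
Start: pos=(0,0), heading=0, pen down
FD 11: (0,0) -> (11,0) [heading=0, draw]
FD 4: (11,0) -> (15,0) [heading=0, draw]
LT 45: heading 0 -> 45
FD 1: (15,0) -> (15.707,0.707) [heading=45, draw]
LT 180: heading 45 -> 225
Final: pos=(15.707,0.707), heading=225, 3 segment(s) drawn
Waypoints (4 total):
(0, 0)
(11, 0)
(15, 0)
(15.707, 0.707)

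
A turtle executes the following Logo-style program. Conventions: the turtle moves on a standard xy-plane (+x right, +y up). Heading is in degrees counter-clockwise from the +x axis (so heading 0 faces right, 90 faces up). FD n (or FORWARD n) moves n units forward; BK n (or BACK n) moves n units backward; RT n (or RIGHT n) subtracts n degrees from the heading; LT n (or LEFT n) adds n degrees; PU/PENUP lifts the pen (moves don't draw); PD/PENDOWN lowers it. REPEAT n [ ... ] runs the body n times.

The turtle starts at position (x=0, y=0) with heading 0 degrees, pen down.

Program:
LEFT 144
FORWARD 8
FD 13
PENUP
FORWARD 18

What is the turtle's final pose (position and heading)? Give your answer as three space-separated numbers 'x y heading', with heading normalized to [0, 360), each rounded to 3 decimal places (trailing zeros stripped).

Answer: -31.552 22.924 144

Derivation:
Executing turtle program step by step:
Start: pos=(0,0), heading=0, pen down
LT 144: heading 0 -> 144
FD 8: (0,0) -> (-6.472,4.702) [heading=144, draw]
FD 13: (-6.472,4.702) -> (-16.989,12.343) [heading=144, draw]
PU: pen up
FD 18: (-16.989,12.343) -> (-31.552,22.924) [heading=144, move]
Final: pos=(-31.552,22.924), heading=144, 2 segment(s) drawn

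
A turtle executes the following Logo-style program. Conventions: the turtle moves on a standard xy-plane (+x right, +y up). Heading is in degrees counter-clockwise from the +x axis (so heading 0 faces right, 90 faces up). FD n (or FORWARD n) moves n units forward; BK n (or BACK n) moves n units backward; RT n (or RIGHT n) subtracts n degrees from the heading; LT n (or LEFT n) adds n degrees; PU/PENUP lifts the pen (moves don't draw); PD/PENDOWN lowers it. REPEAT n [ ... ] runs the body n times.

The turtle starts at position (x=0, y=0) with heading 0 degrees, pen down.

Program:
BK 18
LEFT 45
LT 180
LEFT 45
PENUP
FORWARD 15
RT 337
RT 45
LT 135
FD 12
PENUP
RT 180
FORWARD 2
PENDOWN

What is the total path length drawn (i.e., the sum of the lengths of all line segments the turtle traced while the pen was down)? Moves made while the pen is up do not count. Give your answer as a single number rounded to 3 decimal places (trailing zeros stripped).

Executing turtle program step by step:
Start: pos=(0,0), heading=0, pen down
BK 18: (0,0) -> (-18,0) [heading=0, draw]
LT 45: heading 0 -> 45
LT 180: heading 45 -> 225
LT 45: heading 225 -> 270
PU: pen up
FD 15: (-18,0) -> (-18,-15) [heading=270, move]
RT 337: heading 270 -> 293
RT 45: heading 293 -> 248
LT 135: heading 248 -> 23
FD 12: (-18,-15) -> (-6.954,-10.311) [heading=23, move]
PU: pen up
RT 180: heading 23 -> 203
FD 2: (-6.954,-10.311) -> (-8.795,-11.093) [heading=203, move]
PD: pen down
Final: pos=(-8.795,-11.093), heading=203, 1 segment(s) drawn

Segment lengths:
  seg 1: (0,0) -> (-18,0), length = 18
Total = 18

Answer: 18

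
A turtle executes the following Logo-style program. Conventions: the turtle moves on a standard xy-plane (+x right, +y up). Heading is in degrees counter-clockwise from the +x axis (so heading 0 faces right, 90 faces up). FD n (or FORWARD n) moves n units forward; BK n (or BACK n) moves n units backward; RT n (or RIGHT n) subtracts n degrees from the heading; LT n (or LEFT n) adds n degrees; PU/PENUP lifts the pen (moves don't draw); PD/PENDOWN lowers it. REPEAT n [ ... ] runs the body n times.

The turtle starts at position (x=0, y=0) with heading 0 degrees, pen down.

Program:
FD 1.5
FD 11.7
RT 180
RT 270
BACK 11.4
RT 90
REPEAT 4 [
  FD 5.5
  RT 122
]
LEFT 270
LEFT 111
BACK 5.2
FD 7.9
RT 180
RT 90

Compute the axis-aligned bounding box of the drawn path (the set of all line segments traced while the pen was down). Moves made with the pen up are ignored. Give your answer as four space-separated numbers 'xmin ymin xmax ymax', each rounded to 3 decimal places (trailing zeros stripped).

Answer: 0 0 13.2 16.064

Derivation:
Executing turtle program step by step:
Start: pos=(0,0), heading=0, pen down
FD 1.5: (0,0) -> (1.5,0) [heading=0, draw]
FD 11.7: (1.5,0) -> (13.2,0) [heading=0, draw]
RT 180: heading 0 -> 180
RT 270: heading 180 -> 270
BK 11.4: (13.2,0) -> (13.2,11.4) [heading=270, draw]
RT 90: heading 270 -> 180
REPEAT 4 [
  -- iteration 1/4 --
  FD 5.5: (13.2,11.4) -> (7.7,11.4) [heading=180, draw]
  RT 122: heading 180 -> 58
  -- iteration 2/4 --
  FD 5.5: (7.7,11.4) -> (10.615,16.064) [heading=58, draw]
  RT 122: heading 58 -> 296
  -- iteration 3/4 --
  FD 5.5: (10.615,16.064) -> (13.026,11.121) [heading=296, draw]
  RT 122: heading 296 -> 174
  -- iteration 4/4 --
  FD 5.5: (13.026,11.121) -> (7.556,11.696) [heading=174, draw]
  RT 122: heading 174 -> 52
]
LT 270: heading 52 -> 322
LT 111: heading 322 -> 73
BK 5.2: (7.556,11.696) -> (6.035,6.723) [heading=73, draw]
FD 7.9: (6.035,6.723) -> (8.345,14.278) [heading=73, draw]
RT 180: heading 73 -> 253
RT 90: heading 253 -> 163
Final: pos=(8.345,14.278), heading=163, 9 segment(s) drawn

Segment endpoints: x in {0, 1.5, 6.035, 7.556, 7.7, 8.345, 10.615, 13.026, 13.2, 13.2}, y in {0, 6.723, 11.121, 11.4, 11.4, 11.696, 14.278, 16.064}
xmin=0, ymin=0, xmax=13.2, ymax=16.064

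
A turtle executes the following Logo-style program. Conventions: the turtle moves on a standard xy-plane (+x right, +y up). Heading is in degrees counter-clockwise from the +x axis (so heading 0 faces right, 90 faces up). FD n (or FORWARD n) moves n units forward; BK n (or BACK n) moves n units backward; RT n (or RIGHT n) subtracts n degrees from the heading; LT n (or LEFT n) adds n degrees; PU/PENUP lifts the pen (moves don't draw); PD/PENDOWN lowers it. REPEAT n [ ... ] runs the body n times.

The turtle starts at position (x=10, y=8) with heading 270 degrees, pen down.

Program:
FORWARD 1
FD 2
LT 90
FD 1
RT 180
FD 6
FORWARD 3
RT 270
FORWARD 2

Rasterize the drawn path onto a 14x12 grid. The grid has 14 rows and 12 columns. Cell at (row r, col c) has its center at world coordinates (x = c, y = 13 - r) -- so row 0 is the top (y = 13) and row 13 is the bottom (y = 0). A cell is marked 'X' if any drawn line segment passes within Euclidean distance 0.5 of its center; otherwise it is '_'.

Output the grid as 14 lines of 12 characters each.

Answer: ____________
____________
____________
____________
____________
__________X_
__________X_
__________X_
__XXXXXXXXXX
__X_________
__X_________
____________
____________
____________

Derivation:
Segment 0: (10,8) -> (10,7)
Segment 1: (10,7) -> (10,5)
Segment 2: (10,5) -> (11,5)
Segment 3: (11,5) -> (5,5)
Segment 4: (5,5) -> (2,5)
Segment 5: (2,5) -> (2,3)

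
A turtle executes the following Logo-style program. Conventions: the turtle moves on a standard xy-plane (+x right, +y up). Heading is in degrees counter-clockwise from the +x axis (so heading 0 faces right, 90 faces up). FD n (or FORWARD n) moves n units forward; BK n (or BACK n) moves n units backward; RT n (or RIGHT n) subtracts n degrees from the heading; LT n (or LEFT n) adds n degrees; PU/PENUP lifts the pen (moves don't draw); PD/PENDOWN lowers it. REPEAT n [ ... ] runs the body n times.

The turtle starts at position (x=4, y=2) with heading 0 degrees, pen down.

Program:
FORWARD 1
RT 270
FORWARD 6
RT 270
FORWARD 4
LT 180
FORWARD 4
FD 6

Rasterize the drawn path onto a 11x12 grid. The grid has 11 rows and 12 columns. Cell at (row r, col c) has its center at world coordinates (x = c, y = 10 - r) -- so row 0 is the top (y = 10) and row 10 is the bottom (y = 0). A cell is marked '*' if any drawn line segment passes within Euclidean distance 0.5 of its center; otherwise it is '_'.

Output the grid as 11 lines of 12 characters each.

Segment 0: (4,2) -> (5,2)
Segment 1: (5,2) -> (5,8)
Segment 2: (5,8) -> (1,8)
Segment 3: (1,8) -> (5,8)
Segment 4: (5,8) -> (11,8)

Answer: ____________
____________
_***********
_____*______
_____*______
_____*______
_____*______
_____*______
____**______
____________
____________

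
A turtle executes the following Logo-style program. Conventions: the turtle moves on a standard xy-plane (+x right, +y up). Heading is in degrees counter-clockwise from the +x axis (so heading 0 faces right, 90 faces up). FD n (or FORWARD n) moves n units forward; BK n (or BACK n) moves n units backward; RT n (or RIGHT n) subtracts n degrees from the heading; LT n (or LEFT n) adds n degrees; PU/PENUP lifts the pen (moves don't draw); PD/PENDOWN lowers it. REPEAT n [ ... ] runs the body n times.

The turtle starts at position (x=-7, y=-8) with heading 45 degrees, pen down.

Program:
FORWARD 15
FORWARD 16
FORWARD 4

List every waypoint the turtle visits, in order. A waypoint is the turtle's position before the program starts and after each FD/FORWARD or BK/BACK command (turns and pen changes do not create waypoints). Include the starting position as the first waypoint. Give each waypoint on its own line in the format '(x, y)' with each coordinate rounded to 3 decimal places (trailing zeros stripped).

Answer: (-7, -8)
(3.607, 2.607)
(14.92, 13.92)
(17.749, 16.749)

Derivation:
Executing turtle program step by step:
Start: pos=(-7,-8), heading=45, pen down
FD 15: (-7,-8) -> (3.607,2.607) [heading=45, draw]
FD 16: (3.607,2.607) -> (14.92,13.92) [heading=45, draw]
FD 4: (14.92,13.92) -> (17.749,16.749) [heading=45, draw]
Final: pos=(17.749,16.749), heading=45, 3 segment(s) drawn
Waypoints (4 total):
(-7, -8)
(3.607, 2.607)
(14.92, 13.92)
(17.749, 16.749)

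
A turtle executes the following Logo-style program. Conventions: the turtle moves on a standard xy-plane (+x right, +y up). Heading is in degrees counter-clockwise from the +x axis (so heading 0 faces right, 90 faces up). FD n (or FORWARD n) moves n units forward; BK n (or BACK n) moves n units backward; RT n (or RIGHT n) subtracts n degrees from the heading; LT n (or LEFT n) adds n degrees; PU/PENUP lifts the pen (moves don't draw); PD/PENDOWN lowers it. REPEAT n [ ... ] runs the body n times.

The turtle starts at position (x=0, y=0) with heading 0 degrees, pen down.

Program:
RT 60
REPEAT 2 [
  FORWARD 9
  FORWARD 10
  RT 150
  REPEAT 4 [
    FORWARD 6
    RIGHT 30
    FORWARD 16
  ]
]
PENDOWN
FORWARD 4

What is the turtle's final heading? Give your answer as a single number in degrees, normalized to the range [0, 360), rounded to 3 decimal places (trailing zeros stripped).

Answer: 120

Derivation:
Executing turtle program step by step:
Start: pos=(0,0), heading=0, pen down
RT 60: heading 0 -> 300
REPEAT 2 [
  -- iteration 1/2 --
  FD 9: (0,0) -> (4.5,-7.794) [heading=300, draw]
  FD 10: (4.5,-7.794) -> (9.5,-16.454) [heading=300, draw]
  RT 150: heading 300 -> 150
  REPEAT 4 [
    -- iteration 1/4 --
    FD 6: (9.5,-16.454) -> (4.304,-13.454) [heading=150, draw]
    RT 30: heading 150 -> 120
    FD 16: (4.304,-13.454) -> (-3.696,0.402) [heading=120, draw]
    -- iteration 2/4 --
    FD 6: (-3.696,0.402) -> (-6.696,5.598) [heading=120, draw]
    RT 30: heading 120 -> 90
    FD 16: (-6.696,5.598) -> (-6.696,21.598) [heading=90, draw]
    -- iteration 3/4 --
    FD 6: (-6.696,21.598) -> (-6.696,27.598) [heading=90, draw]
    RT 30: heading 90 -> 60
    FD 16: (-6.696,27.598) -> (1.304,41.454) [heading=60, draw]
    -- iteration 4/4 --
    FD 6: (1.304,41.454) -> (4.304,46.651) [heading=60, draw]
    RT 30: heading 60 -> 30
    FD 16: (4.304,46.651) -> (18.16,54.651) [heading=30, draw]
  ]
  -- iteration 2/2 --
  FD 9: (18.16,54.651) -> (25.954,59.151) [heading=30, draw]
  FD 10: (25.954,59.151) -> (34.615,64.151) [heading=30, draw]
  RT 150: heading 30 -> 240
  REPEAT 4 [
    -- iteration 1/4 --
    FD 6: (34.615,64.151) -> (31.615,58.954) [heading=240, draw]
    RT 30: heading 240 -> 210
    FD 16: (31.615,58.954) -> (17.758,50.954) [heading=210, draw]
    -- iteration 2/4 --
    FD 6: (17.758,50.954) -> (12.562,47.954) [heading=210, draw]
    RT 30: heading 210 -> 180
    FD 16: (12.562,47.954) -> (-3.438,47.954) [heading=180, draw]
    -- iteration 3/4 --
    FD 6: (-3.438,47.954) -> (-9.438,47.954) [heading=180, draw]
    RT 30: heading 180 -> 150
    FD 16: (-9.438,47.954) -> (-23.294,55.954) [heading=150, draw]
    -- iteration 4/4 --
    FD 6: (-23.294,55.954) -> (-28.49,58.954) [heading=150, draw]
    RT 30: heading 150 -> 120
    FD 16: (-28.49,58.954) -> (-36.49,72.811) [heading=120, draw]
  ]
]
PD: pen down
FD 4: (-36.49,72.811) -> (-38.49,76.275) [heading=120, draw]
Final: pos=(-38.49,76.275), heading=120, 21 segment(s) drawn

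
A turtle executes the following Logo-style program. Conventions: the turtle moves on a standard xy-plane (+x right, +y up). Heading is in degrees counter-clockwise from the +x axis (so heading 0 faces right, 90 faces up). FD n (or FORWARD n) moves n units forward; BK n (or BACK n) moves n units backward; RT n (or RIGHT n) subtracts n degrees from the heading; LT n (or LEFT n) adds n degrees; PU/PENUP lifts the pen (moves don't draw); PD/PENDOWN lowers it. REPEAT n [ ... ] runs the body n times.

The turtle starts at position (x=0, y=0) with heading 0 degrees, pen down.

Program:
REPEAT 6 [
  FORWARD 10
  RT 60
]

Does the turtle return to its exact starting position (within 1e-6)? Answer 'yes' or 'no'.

Executing turtle program step by step:
Start: pos=(0,0), heading=0, pen down
REPEAT 6 [
  -- iteration 1/6 --
  FD 10: (0,0) -> (10,0) [heading=0, draw]
  RT 60: heading 0 -> 300
  -- iteration 2/6 --
  FD 10: (10,0) -> (15,-8.66) [heading=300, draw]
  RT 60: heading 300 -> 240
  -- iteration 3/6 --
  FD 10: (15,-8.66) -> (10,-17.321) [heading=240, draw]
  RT 60: heading 240 -> 180
  -- iteration 4/6 --
  FD 10: (10,-17.321) -> (0,-17.321) [heading=180, draw]
  RT 60: heading 180 -> 120
  -- iteration 5/6 --
  FD 10: (0,-17.321) -> (-5,-8.66) [heading=120, draw]
  RT 60: heading 120 -> 60
  -- iteration 6/6 --
  FD 10: (-5,-8.66) -> (0,0) [heading=60, draw]
  RT 60: heading 60 -> 0
]
Final: pos=(0,0), heading=0, 6 segment(s) drawn

Start position: (0, 0)
Final position: (0, 0)
Distance = 0; < 1e-6 -> CLOSED

Answer: yes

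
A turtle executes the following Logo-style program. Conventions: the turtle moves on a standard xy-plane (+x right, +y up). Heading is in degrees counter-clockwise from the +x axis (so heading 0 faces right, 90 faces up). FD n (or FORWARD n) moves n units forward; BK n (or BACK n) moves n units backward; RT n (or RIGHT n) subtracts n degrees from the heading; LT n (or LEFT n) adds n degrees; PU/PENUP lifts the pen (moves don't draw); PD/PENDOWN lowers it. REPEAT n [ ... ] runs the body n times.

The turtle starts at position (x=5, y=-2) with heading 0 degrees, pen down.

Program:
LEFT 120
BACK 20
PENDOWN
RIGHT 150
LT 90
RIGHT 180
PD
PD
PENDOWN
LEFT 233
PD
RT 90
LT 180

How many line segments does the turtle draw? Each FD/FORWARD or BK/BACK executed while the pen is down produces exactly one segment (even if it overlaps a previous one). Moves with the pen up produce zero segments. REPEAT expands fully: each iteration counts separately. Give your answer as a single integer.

Answer: 1

Derivation:
Executing turtle program step by step:
Start: pos=(5,-2), heading=0, pen down
LT 120: heading 0 -> 120
BK 20: (5,-2) -> (15,-19.321) [heading=120, draw]
PD: pen down
RT 150: heading 120 -> 330
LT 90: heading 330 -> 60
RT 180: heading 60 -> 240
PD: pen down
PD: pen down
PD: pen down
LT 233: heading 240 -> 113
PD: pen down
RT 90: heading 113 -> 23
LT 180: heading 23 -> 203
Final: pos=(15,-19.321), heading=203, 1 segment(s) drawn
Segments drawn: 1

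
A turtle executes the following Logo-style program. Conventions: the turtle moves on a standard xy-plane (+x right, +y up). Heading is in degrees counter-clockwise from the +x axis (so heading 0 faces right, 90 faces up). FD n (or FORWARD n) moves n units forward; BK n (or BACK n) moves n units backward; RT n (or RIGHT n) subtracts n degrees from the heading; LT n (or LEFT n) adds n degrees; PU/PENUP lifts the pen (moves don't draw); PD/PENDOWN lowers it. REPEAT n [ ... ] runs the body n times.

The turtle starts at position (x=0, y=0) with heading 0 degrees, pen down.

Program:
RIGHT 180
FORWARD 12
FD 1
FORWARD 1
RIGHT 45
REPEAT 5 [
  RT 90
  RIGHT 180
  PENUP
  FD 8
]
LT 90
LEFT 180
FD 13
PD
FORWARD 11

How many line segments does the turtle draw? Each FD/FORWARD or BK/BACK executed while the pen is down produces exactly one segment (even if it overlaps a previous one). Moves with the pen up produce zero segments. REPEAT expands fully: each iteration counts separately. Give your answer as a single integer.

Executing turtle program step by step:
Start: pos=(0,0), heading=0, pen down
RT 180: heading 0 -> 180
FD 12: (0,0) -> (-12,0) [heading=180, draw]
FD 1: (-12,0) -> (-13,0) [heading=180, draw]
FD 1: (-13,0) -> (-14,0) [heading=180, draw]
RT 45: heading 180 -> 135
REPEAT 5 [
  -- iteration 1/5 --
  RT 90: heading 135 -> 45
  RT 180: heading 45 -> 225
  PU: pen up
  FD 8: (-14,0) -> (-19.657,-5.657) [heading=225, move]
  -- iteration 2/5 --
  RT 90: heading 225 -> 135
  RT 180: heading 135 -> 315
  PU: pen up
  FD 8: (-19.657,-5.657) -> (-14,-11.314) [heading=315, move]
  -- iteration 3/5 --
  RT 90: heading 315 -> 225
  RT 180: heading 225 -> 45
  PU: pen up
  FD 8: (-14,-11.314) -> (-8.343,-5.657) [heading=45, move]
  -- iteration 4/5 --
  RT 90: heading 45 -> 315
  RT 180: heading 315 -> 135
  PU: pen up
  FD 8: (-8.343,-5.657) -> (-14,0) [heading=135, move]
  -- iteration 5/5 --
  RT 90: heading 135 -> 45
  RT 180: heading 45 -> 225
  PU: pen up
  FD 8: (-14,0) -> (-19.657,-5.657) [heading=225, move]
]
LT 90: heading 225 -> 315
LT 180: heading 315 -> 135
FD 13: (-19.657,-5.657) -> (-28.849,3.536) [heading=135, move]
PD: pen down
FD 11: (-28.849,3.536) -> (-36.627,11.314) [heading=135, draw]
Final: pos=(-36.627,11.314), heading=135, 4 segment(s) drawn
Segments drawn: 4

Answer: 4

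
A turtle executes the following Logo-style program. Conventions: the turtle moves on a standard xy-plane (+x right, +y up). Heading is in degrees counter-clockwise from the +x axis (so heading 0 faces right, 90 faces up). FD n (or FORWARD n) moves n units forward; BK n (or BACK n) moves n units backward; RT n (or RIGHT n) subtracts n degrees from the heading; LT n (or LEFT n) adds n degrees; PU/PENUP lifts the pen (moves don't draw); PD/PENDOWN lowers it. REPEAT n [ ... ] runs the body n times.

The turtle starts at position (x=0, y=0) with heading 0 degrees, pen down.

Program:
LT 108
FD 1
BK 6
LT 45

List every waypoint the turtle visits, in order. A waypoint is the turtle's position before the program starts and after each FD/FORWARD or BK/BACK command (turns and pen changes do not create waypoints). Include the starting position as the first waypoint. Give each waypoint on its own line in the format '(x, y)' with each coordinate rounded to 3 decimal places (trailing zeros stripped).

Answer: (0, 0)
(-0.309, 0.951)
(1.545, -4.755)

Derivation:
Executing turtle program step by step:
Start: pos=(0,0), heading=0, pen down
LT 108: heading 0 -> 108
FD 1: (0,0) -> (-0.309,0.951) [heading=108, draw]
BK 6: (-0.309,0.951) -> (1.545,-4.755) [heading=108, draw]
LT 45: heading 108 -> 153
Final: pos=(1.545,-4.755), heading=153, 2 segment(s) drawn
Waypoints (3 total):
(0, 0)
(-0.309, 0.951)
(1.545, -4.755)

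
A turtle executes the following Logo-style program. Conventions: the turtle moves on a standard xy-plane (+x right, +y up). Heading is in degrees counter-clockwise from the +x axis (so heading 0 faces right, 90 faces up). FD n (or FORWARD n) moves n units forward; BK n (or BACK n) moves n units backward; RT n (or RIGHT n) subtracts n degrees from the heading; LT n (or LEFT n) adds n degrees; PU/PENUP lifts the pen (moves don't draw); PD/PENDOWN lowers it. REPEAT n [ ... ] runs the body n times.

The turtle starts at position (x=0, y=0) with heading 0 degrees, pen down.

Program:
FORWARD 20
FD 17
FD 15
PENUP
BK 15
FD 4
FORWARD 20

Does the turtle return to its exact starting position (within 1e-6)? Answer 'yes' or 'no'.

Executing turtle program step by step:
Start: pos=(0,0), heading=0, pen down
FD 20: (0,0) -> (20,0) [heading=0, draw]
FD 17: (20,0) -> (37,0) [heading=0, draw]
FD 15: (37,0) -> (52,0) [heading=0, draw]
PU: pen up
BK 15: (52,0) -> (37,0) [heading=0, move]
FD 4: (37,0) -> (41,0) [heading=0, move]
FD 20: (41,0) -> (61,0) [heading=0, move]
Final: pos=(61,0), heading=0, 3 segment(s) drawn

Start position: (0, 0)
Final position: (61, 0)
Distance = 61; >= 1e-6 -> NOT closed

Answer: no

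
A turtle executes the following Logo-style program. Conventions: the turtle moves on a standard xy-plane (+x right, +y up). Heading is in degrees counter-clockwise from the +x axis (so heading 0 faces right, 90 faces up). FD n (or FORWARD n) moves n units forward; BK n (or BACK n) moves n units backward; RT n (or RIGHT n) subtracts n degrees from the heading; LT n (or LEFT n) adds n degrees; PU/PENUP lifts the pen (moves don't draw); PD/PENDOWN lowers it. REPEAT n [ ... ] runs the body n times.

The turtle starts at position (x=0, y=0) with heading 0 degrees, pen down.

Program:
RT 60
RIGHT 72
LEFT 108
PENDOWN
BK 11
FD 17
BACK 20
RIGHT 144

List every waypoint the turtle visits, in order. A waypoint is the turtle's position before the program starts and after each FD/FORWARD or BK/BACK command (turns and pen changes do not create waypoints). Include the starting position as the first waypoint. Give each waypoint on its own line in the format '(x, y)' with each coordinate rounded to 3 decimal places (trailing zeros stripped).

Answer: (0, 0)
(-10.049, 4.474)
(5.481, -2.44)
(-12.79, 5.694)

Derivation:
Executing turtle program step by step:
Start: pos=(0,0), heading=0, pen down
RT 60: heading 0 -> 300
RT 72: heading 300 -> 228
LT 108: heading 228 -> 336
PD: pen down
BK 11: (0,0) -> (-10.049,4.474) [heading=336, draw]
FD 17: (-10.049,4.474) -> (5.481,-2.44) [heading=336, draw]
BK 20: (5.481,-2.44) -> (-12.79,5.694) [heading=336, draw]
RT 144: heading 336 -> 192
Final: pos=(-12.79,5.694), heading=192, 3 segment(s) drawn
Waypoints (4 total):
(0, 0)
(-10.049, 4.474)
(5.481, -2.44)
(-12.79, 5.694)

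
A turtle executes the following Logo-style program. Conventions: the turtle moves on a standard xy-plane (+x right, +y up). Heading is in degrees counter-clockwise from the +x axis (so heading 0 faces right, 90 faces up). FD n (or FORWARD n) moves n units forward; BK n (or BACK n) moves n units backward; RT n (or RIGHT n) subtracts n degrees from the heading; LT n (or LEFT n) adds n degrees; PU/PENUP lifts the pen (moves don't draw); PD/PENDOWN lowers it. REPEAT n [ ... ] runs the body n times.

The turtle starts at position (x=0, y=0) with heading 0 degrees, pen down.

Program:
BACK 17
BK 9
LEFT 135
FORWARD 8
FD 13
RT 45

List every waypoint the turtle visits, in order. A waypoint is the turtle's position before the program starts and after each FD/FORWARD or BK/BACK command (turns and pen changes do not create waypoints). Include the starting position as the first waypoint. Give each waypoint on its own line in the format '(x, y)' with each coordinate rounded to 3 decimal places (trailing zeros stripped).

Answer: (0, 0)
(-17, 0)
(-26, 0)
(-31.657, 5.657)
(-40.849, 14.849)

Derivation:
Executing turtle program step by step:
Start: pos=(0,0), heading=0, pen down
BK 17: (0,0) -> (-17,0) [heading=0, draw]
BK 9: (-17,0) -> (-26,0) [heading=0, draw]
LT 135: heading 0 -> 135
FD 8: (-26,0) -> (-31.657,5.657) [heading=135, draw]
FD 13: (-31.657,5.657) -> (-40.849,14.849) [heading=135, draw]
RT 45: heading 135 -> 90
Final: pos=(-40.849,14.849), heading=90, 4 segment(s) drawn
Waypoints (5 total):
(0, 0)
(-17, 0)
(-26, 0)
(-31.657, 5.657)
(-40.849, 14.849)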